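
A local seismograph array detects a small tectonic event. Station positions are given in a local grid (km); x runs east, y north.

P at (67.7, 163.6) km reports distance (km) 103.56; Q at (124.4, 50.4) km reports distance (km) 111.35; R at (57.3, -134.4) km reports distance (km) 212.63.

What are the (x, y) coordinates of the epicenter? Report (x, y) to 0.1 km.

Circle about each station: (x − 67.7)² + (y − 163.6)² = 103.56²; (x − 124.4)² + (y − 50.4)² = 111.35²; (x − 57.3)² + (y + 134.4)² = 212.63².
Subtracting the P equation from the Q and R equations removes the quadratic terms:
113.4 x − 226.4 y = -15006.88
-20.8 x − 596.0 y = -44488.44
Solving the 2×2 system: x ≈ 15.6, y ≈ 74.1 km.

(15.6, 74.1)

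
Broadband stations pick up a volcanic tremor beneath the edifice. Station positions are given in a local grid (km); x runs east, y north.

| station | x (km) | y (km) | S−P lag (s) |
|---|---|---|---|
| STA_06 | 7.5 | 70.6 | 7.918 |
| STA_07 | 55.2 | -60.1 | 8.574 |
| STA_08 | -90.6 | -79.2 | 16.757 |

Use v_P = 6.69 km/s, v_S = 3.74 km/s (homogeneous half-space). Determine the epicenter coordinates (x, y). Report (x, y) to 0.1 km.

(23.6, 5.4)

Distance from S−P lag: d = Δt · v_P v_S / (v_P − v_S) = Δt · (6.69·3.74)/(6.69−3.74) ≈ 8.4816·Δt.
So d_STA_06 = 67.16, d_STA_07 = 72.72, d_STA_08 = 142.13 km.
Circle about each station: (x − 7.5)² + (y − 70.6)² = 67.16²; (x − 55.2)² + (y + 60.1)² = 72.72²; (x + 90.6)² + (y + 79.2)² = 142.13².
Subtracting pairs of circle equations eliminates x²+y² and gives linear equations (the radical axes):
95.4 x − 261.4 y = 840.71
-196.2 x − 299.6 y = -6250.08
Solving the 2×2 system: x ≈ 23.6, y ≈ 5.4 km.
Check against STA_06 (with the unrounded x, y): √((x − 7.5)²+(y − 70.6)²) = 67.16 ≈ 67.16 km. ✓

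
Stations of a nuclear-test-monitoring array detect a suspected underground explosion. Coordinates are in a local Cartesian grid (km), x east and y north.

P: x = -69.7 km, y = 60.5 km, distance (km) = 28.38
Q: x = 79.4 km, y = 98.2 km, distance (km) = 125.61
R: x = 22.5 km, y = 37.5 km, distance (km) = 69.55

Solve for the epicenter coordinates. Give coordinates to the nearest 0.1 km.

Circle about each station: (x + 69.7)² + (y − 60.5)² = 28.38²; (x − 79.4)² + (y − 98.2)² = 125.61²; (x − 22.5)² + (y − 37.5)² = 69.55².
Subtracting the P equation from the Q and R equations removes the quadratic terms:
298.2 x + 75.4 y = -7543.19
184.4 x − 46.0 y = -10637.62
Solving the 2×2 system: x ≈ -41.6, y ≈ 64.5 km.
Check against P (with the unrounded x, y): √((x + 69.7)²+(y − 60.5)²) = 28.38 ≈ 28.38 km. ✓

-41.6 km east, 64.5 km north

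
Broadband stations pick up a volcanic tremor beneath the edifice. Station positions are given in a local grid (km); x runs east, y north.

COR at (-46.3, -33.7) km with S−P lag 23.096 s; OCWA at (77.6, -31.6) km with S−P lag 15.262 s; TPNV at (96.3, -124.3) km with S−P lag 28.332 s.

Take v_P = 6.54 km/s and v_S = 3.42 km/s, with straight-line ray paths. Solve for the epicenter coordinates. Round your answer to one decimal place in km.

Distance from S−P lag: d = Δt · v_P v_S / (v_P − v_S) = Δt · (6.54·3.42)/(6.54−3.42) ≈ 7.1688·Δt.
So d_COR = 165.57, d_OCWA = 109.41, d_TPNV = 203.11 km.
Circle about each station: (x + 46.3)² + (y + 33.7)² = 165.57²; (x − 77.6)² + (y + 31.6)² = 109.41²; (x − 96.3)² + (y + 124.3)² = 203.11².
Subtracting the COR equation from the OCWA and TPNV equations removes the quadratic terms:
247.8 x + 4.2 y = 19183.82
285.2 x − 181.2 y = 7604.55
Solving the 2×2 system: x ≈ 76.1, y ≈ 77.8 km.

76.1 km east, 77.8 km north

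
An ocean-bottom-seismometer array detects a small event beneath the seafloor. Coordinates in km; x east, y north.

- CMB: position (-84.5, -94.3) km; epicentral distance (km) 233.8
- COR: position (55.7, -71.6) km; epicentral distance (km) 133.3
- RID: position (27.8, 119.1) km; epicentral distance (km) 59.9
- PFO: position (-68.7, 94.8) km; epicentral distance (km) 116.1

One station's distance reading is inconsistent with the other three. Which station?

CMB

Solve using three stations at a time. Using COR, RID, PFO (subtract circle equations pairwise → linear system) gives (x, y) ≈ (42.4, 61.0).
Distances from that point to each station vs reported:
  CMB: calculated 200.5 vs reported 233.8 → residual 33.3 km
  COR: calculated 133.3 vs reported 133.3 → residual 0.0 km
  RID: calculated 59.9 vs reported 59.9 → residual 0.0 km
  PFO: calculated 116.1 vs reported 116.1 → residual 0.0 km
COR, RID, PFO are mutually consistent (residuals ≈ 0); CMB is off by 33.3 km.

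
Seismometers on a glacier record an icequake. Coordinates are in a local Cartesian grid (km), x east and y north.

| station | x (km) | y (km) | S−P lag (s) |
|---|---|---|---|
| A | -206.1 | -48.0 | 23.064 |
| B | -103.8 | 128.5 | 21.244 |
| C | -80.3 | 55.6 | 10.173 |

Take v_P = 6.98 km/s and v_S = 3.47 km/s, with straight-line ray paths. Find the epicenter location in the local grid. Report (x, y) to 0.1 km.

(-51.9, -8.6)

Distance from S−P lag: d = Δt · v_P v_S / (v_P − v_S) = Δt · (6.98·3.47)/(6.98−3.47) ≈ 6.9005·Δt.
So d_A = 159.15, d_B = 146.59, d_C = 70.20 km.
Circle about each station: (x + 206.1)² + (y + 48.0)² = 159.15²; (x + 103.8)² + (y − 128.5)² = 146.59²; (x + 80.3)² + (y − 55.6)² = 70.20².
Subtracting pairs of circle equations eliminates x²+y² and gives linear equations (the radical axes):
204.6 x + 353.0 y = -13654.43
251.6 x + 207.2 y = -14841.08
Solving the 2×2 system: x ≈ -51.9, y ≈ -8.6 km.
Check against A (with the unrounded x, y): √((x + 206.1)²+(y + 48.0)²) = 159.15 ≈ 159.15 km. ✓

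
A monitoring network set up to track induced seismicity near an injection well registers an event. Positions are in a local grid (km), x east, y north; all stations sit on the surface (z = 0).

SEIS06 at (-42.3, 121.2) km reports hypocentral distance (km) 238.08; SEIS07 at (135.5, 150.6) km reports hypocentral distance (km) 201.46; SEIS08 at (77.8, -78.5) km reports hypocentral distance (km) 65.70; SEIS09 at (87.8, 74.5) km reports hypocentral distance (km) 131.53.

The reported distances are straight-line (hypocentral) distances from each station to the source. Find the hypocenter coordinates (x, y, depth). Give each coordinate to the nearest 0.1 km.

Each station gives a sphere (x−x_i)² + (y−y_i)² + z² = d_i² (stations at z=0).
Subtracting the SEIS06 sphere from SEIS07 and SEIS08: z² cancels, leaving linear equations in x and y:
355.6 x + 58.8 y = 40657.83
240.2 x − 399.4 y = 48101.96
Solving: x ≈ 122.107, y ≈ -47.000 km (keep extra digits for the depth step; rounded: 122.1, -47.0).
Then from the SEIS06 sphere: z² = 238.08² − (x + 42.3)² − (y − 121.2)² with x = 122.107, y = -47.000, so z ≈ 36.894 ≈ 36.9 km.
Check against SEIS09 (with the unrounded solution): distance 131.53 ≈ 131.53 km. ✓

x ≈ 122.1 km, y ≈ -47.0 km, depth ≈ 36.9 km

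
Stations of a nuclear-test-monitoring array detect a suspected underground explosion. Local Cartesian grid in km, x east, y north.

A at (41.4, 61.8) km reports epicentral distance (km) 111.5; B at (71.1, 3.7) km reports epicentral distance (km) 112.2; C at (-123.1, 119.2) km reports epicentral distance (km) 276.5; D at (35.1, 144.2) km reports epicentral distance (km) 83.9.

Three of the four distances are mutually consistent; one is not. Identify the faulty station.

Solve using three stations at a time. Using A, B, C (subtract circle equations pairwise → linear system) gives (x, y) ≈ (151.0, 82.5).
Distances from that point to each station vs reported:
  A: calculated 111.5 vs reported 111.5 → residual 0.0 km
  B: calculated 112.2 vs reported 112.2 → residual 0.0 km
  C: calculated 276.5 vs reported 276.5 → residual 0.0 km
  D: calculated 131.3 vs reported 83.9 → residual 47.4 km
A, B, C are mutually consistent (residuals ≈ 0); D is off by 47.4 km.

D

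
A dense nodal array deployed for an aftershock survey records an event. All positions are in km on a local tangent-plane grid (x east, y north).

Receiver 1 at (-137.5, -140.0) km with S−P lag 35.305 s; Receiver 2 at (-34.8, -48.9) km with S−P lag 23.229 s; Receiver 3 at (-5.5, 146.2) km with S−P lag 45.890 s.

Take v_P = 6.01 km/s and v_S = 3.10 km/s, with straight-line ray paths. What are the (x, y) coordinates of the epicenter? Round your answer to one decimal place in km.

(88.4, -132.2)

Distance from S−P lag: d = Δt · v_P v_S / (v_P − v_S) = Δt · (6.01·3.10)/(6.01−3.10) ≈ 6.4024·Δt.
So d_Receiver 1 = 226.04, d_Receiver 2 = 148.72, d_Receiver 3 = 293.81 km.
Circle about each station: (x + 137.5)² + (y + 140.0)² = 226.04²; (x + 34.8)² + (y + 48.9)² = 148.72²; (x + 5.5)² + (y − 146.2)² = 293.81².
Subtracting the Receiver 1 equation from the Receiver 2 and Receiver 3 equations removes the quadratic terms:
205.4 x + 182.2 y = -5927.56
264.0 x + 572.4 y = -52331.79
Solving the 2×2 system: x ≈ 88.4, y ≈ -132.2 km.
Check against Receiver 1 (with the unrounded x, y): √((x + 137.5)²+(y + 140.0)²) = 226.05 ≈ 226.04 km. ✓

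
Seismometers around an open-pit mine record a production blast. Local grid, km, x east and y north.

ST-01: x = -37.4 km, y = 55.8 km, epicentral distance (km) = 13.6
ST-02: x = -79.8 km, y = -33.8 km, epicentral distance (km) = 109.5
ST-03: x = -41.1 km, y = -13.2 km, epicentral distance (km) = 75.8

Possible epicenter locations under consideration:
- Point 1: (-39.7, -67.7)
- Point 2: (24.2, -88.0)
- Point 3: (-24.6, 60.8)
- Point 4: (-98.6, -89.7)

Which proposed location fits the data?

Point 3

For each candidate, compare |candidate − station| to the reported distance:
Point 1: residuals ST-01 109.9, ST-02 57.0, ST-03 21.3 → max 109.9 km
Point 2: residuals ST-01 142.8, ST-02 7.8, ST-03 23.5 → max 142.8 km
Point 3: residuals ST-01 0.1, ST-02 0.0, ST-03 0.0 → max 0.1 km
Point 4: residuals ST-01 144.2, ST-02 50.5, ST-03 19.9 → max 144.2 km
Only Point 3 has all residuals ≈ 0.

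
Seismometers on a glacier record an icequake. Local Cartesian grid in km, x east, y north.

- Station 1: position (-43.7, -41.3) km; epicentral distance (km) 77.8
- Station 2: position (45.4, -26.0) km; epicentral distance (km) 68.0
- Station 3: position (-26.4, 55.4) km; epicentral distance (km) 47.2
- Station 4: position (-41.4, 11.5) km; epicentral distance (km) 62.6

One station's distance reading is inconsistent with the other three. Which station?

Station 1

Solve using three stations at a time. Using Station 2, Station 3, Station 4 (subtract circle equations pairwise → linear system) gives (x, y) ≈ (16.4, 35.5).
Distances from that point to each station vs reported:
  Station 1: calculated 97.5 vs reported 77.8 → residual 19.7 km
  Station 2: calculated 68.0 vs reported 68.0 → residual 0.0 km
  Station 3: calculated 47.2 vs reported 47.2 → residual 0.0 km
  Station 4: calculated 62.6 vs reported 62.6 → residual 0.0 km
Station 2, Station 3, Station 4 are mutually consistent (residuals ≈ 0); Station 1 is off by 19.7 km.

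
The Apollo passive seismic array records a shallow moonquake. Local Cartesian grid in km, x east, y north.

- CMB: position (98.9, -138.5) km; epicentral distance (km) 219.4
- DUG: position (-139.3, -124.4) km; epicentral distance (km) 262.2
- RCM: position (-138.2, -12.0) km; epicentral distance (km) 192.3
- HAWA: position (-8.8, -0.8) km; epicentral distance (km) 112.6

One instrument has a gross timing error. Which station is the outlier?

Solve using three stations at a time. Using CMB, DUG, RCM (subtract circle equations pairwise → linear system) gives (x, y) ≈ (35.1, 71.4).
Distances from that point to each station vs reported:
  CMB: calculated 219.4 vs reported 219.4 → residual 0.0 km
  DUG: calculated 262.2 vs reported 262.2 → residual 0.0 km
  RCM: calculated 192.3 vs reported 192.3 → residual 0.0 km
  HAWA: calculated 84.5 vs reported 112.6 → residual 28.1 km
CMB, DUG, RCM are mutually consistent (residuals ≈ 0); HAWA is off by 28.1 km.

HAWA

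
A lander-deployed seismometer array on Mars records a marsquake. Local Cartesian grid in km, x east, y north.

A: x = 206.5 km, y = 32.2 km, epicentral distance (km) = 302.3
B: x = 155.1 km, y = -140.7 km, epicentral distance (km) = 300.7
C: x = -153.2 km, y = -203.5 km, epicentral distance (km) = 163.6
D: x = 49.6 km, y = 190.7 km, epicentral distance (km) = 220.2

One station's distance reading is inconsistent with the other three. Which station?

Solve using three stations at a time. Using A, B, D (subtract circle equations pairwise → linear system) gives (x, y) ≈ (-95.8, 25.2).
Distances from that point to each station vs reported:
  A: calculated 302.4 vs reported 302.3 → residual 0.1 km
  B: calculated 300.8 vs reported 300.7 → residual 0.1 km
  C: calculated 235.8 vs reported 163.6 → residual 72.2 km
  D: calculated 220.3 vs reported 220.2 → residual 0.1 km
A, B, D are mutually consistent (residuals ≈ 0); C is off by 72.2 km.

C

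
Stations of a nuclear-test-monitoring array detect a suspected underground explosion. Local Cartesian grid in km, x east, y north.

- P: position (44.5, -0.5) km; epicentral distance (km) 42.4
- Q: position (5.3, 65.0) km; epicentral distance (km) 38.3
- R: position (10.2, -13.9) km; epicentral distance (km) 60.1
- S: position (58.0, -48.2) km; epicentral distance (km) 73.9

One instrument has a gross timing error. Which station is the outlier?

Solve using three stations at a time. Using P, Q, R (subtract circle equations pairwise → linear system) gives (x, y) ≈ (35.0, 40.8).
Distances from that point to each station vs reported:
  P: calculated 42.4 vs reported 42.4 → residual 0.0 km
  Q: calculated 38.3 vs reported 38.3 → residual 0.0 km
  R: calculated 60.1 vs reported 60.1 → residual 0.0 km
  S: calculated 92.0 vs reported 73.9 → residual 18.1 km
P, Q, R are mutually consistent (residuals ≈ 0); S is off by 18.1 km.

S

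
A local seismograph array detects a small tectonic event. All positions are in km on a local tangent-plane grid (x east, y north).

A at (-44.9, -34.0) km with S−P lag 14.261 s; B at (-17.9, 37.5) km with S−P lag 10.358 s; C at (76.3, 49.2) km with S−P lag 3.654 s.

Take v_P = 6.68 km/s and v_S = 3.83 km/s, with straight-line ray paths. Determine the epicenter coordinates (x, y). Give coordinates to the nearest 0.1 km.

(72.7, 16.6)

Distance from S−P lag: d = Δt · v_P v_S / (v_P − v_S) = Δt · (6.68·3.83)/(6.68−3.83) ≈ 8.9770·Δt.
So d_A = 128.02, d_B = 92.98, d_C = 32.80 km.
Circle about each station: (x + 44.9)² + (y + 34.0)² = 128.02²; (x + 17.9)² + (y − 37.5)² = 92.98²; (x − 76.3)² + (y − 49.2)² = 32.80².
Subtracting the A equation from the B and C equations removes the quadratic terms:
54.0 x + 143.0 y = 6298.49
242.4 x + 166.4 y = 20383.60
Solving the 2×2 system: x ≈ 72.7, y ≈ 16.6 km.
Check against A (with the unrounded x, y): √((x + 44.9)²+(y + 34.0)²) = 128.02 ≈ 128.02 km. ✓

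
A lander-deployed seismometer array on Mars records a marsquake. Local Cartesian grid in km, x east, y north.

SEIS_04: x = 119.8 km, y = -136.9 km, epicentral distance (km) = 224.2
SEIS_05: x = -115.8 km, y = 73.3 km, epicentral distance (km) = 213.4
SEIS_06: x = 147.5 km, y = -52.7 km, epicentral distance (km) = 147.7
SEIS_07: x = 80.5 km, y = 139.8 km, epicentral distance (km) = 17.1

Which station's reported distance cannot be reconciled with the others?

Solve using three stations at a time. Using SEIS_04, SEIS_05, SEIS_06 (subtract circle equations pairwise → linear system) gives (x, y) ≈ (97.2, 86.1).
Distances from that point to each station vs reported:
  SEIS_04: calculated 224.2 vs reported 224.2 → residual 0.0 km
  SEIS_05: calculated 213.4 vs reported 213.4 → residual 0.0 km
  SEIS_06: calculated 147.7 vs reported 147.7 → residual 0.0 km
  SEIS_07: calculated 56.2 vs reported 17.1 → residual 39.1 km
SEIS_04, SEIS_05, SEIS_06 are mutually consistent (residuals ≈ 0); SEIS_07 is off by 39.1 km.

SEIS_07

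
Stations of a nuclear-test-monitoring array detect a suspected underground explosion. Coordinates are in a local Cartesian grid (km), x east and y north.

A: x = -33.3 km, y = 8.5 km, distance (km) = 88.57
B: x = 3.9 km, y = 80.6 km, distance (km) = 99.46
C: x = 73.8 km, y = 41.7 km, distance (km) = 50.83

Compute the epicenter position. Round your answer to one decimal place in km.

54.2 km east, -5.2 km north

Circle about each station: (x + 33.3)² + (y − 8.5)² = 88.57²; (x − 3.9)² + (y − 80.6)² = 99.46²; (x − 73.8)² + (y − 41.7)² = 50.83².
Subtracting the A equation from the B and C equations removes the quadratic terms:
74.4 x + 144.2 y = 3282.78
214.2 x + 66.4 y = 11265.15
Solving the 2×2 system: x ≈ 54.2, y ≈ -5.2 km.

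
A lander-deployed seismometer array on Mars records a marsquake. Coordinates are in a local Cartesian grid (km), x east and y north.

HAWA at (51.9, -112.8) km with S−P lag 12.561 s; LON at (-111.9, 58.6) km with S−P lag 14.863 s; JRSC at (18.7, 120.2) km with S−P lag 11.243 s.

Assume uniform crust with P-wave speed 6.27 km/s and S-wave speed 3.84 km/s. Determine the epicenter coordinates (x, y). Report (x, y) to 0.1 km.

(26.8, 9.1)

Distance from S−P lag: d = Δt · v_P v_S / (v_P − v_S) = Δt · (6.27·3.84)/(6.27−3.84) ≈ 9.9081·Δt.
So d_HAWA = 124.46, d_LON = 147.26, d_JRSC = 111.40 km.
Circle about each station: (x − 51.9)² + (y + 112.8)² = 124.46²; (x + 111.9)² + (y − 58.6)² = 147.26²; (x − 18.7)² + (y − 120.2)² = 111.40².
Subtracting the HAWA equation from the LON and JRSC equations removes the quadratic terms:
-327.6 x + 342.8 y = -5657.10
-66.4 x + 466.0 y = 2460.61
Solving the 2×2 system: x ≈ 26.8, y ≈ 9.1 km.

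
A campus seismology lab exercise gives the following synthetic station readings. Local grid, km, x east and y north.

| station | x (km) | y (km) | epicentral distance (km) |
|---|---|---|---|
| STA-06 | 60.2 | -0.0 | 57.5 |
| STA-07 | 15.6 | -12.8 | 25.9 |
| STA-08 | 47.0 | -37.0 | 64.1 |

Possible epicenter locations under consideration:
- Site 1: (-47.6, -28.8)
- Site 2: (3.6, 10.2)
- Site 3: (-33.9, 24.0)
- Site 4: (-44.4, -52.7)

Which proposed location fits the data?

Site 2

For each candidate, compare |candidate − station| to the reported distance:
Site 1: residuals STA-06 54.1, STA-07 39.3, STA-08 30.9 → max 54.1 km
Site 2: residuals STA-06 0.0, STA-07 0.0, STA-08 0.0 → max 0.0 km
Site 3: residuals STA-06 39.6, STA-07 35.8, STA-08 37.2 → max 39.6 km
Site 4: residuals STA-06 59.6, STA-07 46.2, STA-08 28.6 → max 59.6 km
Only Site 2 has all residuals ≈ 0.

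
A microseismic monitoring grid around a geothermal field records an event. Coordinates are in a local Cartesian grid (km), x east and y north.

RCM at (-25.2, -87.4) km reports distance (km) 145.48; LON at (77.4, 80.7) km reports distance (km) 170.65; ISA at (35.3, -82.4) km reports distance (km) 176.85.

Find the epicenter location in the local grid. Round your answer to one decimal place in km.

Circle about each station: (x + 25.2)² + (y + 87.4)² = 145.48²; (x − 77.4)² + (y − 80.7)² = 170.65²; (x − 35.3)² + (y + 82.4)² = 176.85².
Subtracting pairs of circle equations eliminates x²+y² and gives linear equations (the radical axes):
205.2 x + 336.2 y = -3727.54
121.0 x + 10.0 y = -10349.44
Solving the 2×2 system: x ≈ -89.1, y ≈ 43.3 km.
Check against RCM (with the unrounded x, y): √((x + 25.2)²+(y + 87.4)²) = 145.49 ≈ 145.48 km. ✓

x ≈ -89.1 km, y ≈ 43.3 km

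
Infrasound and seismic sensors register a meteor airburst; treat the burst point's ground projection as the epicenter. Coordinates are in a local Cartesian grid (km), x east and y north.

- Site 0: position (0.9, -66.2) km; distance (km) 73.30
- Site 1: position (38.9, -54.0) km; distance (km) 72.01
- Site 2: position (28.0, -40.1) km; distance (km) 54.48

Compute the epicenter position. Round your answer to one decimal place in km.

0.8 km east, 7.1 km north

Circle about each station: (x − 0.9)² + (y + 66.2)² = 73.30²; (x − 38.9)² + (y + 54.0)² = 72.01²; (x − 28.0)² + (y + 40.1)² = 54.48².
Subtracting pairs of circle equations eliminates x²+y² and gives linear equations (the radical axes):
76.0 x + 24.4 y = 233.41
54.2 x + 52.2 y = 413.58
Solving the 2×2 system: x ≈ 0.8, y ≈ 7.1 km.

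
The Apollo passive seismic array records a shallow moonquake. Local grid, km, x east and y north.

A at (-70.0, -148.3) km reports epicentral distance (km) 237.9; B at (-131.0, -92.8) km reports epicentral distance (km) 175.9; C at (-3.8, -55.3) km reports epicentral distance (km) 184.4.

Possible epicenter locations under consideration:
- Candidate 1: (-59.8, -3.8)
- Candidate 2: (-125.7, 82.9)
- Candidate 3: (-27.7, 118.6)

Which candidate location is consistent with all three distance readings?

Candidate 2

For each candidate, compare |candidate − station| to the reported distance:
Candidate 1: residuals A 93.0, B 61.9, C 108.3 → max 108.3 km
Candidate 2: residuals A 0.1, B 0.1, C 0.1 → max 0.1 km
Candidate 3: residuals A 32.3, B 59.4, C 8.9 → max 59.4 km
Only Candidate 2 has all residuals ≈ 0.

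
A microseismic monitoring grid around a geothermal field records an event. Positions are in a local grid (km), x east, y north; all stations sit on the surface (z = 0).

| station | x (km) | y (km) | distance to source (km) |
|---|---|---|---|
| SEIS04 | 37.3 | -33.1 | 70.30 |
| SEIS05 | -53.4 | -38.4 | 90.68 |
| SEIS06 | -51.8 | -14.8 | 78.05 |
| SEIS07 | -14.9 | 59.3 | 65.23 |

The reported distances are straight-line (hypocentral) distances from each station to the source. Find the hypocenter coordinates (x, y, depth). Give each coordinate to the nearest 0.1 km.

(7.1, 14.5, 42.0)

Each station gives a sphere (x−x_i)² + (y−y_i)² + z² = d_i² (stations at z=0).
Subtracting the SEIS04 sphere from SEIS05 and SEIS06: z² cancels, leaving linear equations in x and y:
-181.4 x − 10.6 y = -1441.55
-178.2 x + 36.6 y = -734.33
Solving: x ≈ 7.099, y ≈ 14.502 km (keep extra digits for the depth step; rounded: 7.1, 14.5).
Then from the SEIS04 sphere: z² = 70.30² − (x − 37.3)² − (y + 33.1)² with x = 7.099, y = 14.502, so z ≈ 42.000 ≈ 42.0 km.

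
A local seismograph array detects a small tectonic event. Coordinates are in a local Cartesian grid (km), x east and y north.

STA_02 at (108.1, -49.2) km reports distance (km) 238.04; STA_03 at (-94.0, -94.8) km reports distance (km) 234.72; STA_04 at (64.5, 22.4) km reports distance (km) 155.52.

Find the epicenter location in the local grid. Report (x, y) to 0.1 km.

Circle about each station: (x − 108.1)² + (y + 49.2)² = 238.04²; (x + 94.0)² + (y + 94.8)² = 234.72²; (x − 64.5)² + (y − 22.4)² = 155.52².
Subtracting pairs of circle equations eliminates x²+y² and gives linear equations (the radical axes):
-404.2 x − 91.2 y = 5286.35
-87.2 x + 143.2 y = 23032.33
Solving the 2×2 system: x ≈ -43.4, y ≈ 134.4 km.

-43.4 km east, 134.4 km north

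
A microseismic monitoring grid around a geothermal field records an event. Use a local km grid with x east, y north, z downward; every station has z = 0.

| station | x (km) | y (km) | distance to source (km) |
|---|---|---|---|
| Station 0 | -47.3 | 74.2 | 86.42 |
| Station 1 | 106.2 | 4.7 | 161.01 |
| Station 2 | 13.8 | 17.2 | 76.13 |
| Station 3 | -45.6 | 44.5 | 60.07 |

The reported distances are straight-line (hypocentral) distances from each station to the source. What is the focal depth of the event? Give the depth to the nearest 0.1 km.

32.2 km

Each station gives a sphere (x−x_i)² + (y−y_i)² + z² = d_i² (stations at z=0).
Subtracting the Station 0 sphere from Station 1 and Station 2: z² cancels, leaving linear equations in x and y:
307.0 x − 139.0 y = -14898.20
122.2 x − 114.0 y = -5584.01
Solving: x ≈ -51.200, y ≈ -5.900 km (keep extra digits for the depth step; rounded: -51.2, -5.9).
Then from the Station 0 sphere: z² = 86.42² − (x + 47.3)² − (y − 74.2)² with x = -51.200, y = -5.900, so z ≈ 32.206 ≈ 32.2 km.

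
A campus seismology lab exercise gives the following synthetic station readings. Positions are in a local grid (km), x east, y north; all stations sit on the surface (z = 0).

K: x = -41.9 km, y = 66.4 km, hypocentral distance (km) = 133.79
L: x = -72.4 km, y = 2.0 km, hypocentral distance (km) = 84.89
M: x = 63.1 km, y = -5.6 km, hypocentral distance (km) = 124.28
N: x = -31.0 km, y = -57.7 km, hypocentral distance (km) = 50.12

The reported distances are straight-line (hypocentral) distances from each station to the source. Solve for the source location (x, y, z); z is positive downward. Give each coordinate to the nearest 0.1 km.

Each station gives a sphere (x−x_i)² + (y−y_i)² + z² = d_i² (stations at z=0).
Subtracting the K sphere from L and M: z² cancels, leaving linear equations in x and y:
-61.0 x − 128.8 y = 9774.64
210.0 x − 144.0 y = 302.65
Solving: x ≈ -38.194, y ≈ -57.801 km (keep extra digits for the depth step; rounded: -38.2, -57.8).
Then from the K sphere: z² = 133.79² − (x + 41.9)² − (y − 66.4)² with x = -38.194, y = -57.801, so z ≈ 49.600 ≈ 49.6 km.
Check against N (with the unrounded solution): distance 50.12 ≈ 50.12 km. ✓

x ≈ -38.2 km, y ≈ -57.8 km, depth ≈ 49.6 km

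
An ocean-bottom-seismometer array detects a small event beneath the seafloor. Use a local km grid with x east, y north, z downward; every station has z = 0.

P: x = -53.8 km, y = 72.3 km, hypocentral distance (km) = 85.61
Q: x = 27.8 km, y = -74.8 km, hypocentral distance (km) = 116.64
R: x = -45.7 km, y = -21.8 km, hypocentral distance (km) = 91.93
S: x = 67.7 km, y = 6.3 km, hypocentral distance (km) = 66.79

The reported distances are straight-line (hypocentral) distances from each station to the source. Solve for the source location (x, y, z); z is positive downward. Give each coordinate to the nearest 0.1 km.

Each station gives a sphere (x−x_i)² + (y−y_i)² + z² = d_i² (stations at z=0).
Subtracting the P sphere from Q and R: z² cancels, leaving linear equations in x and y:
163.2 x − 294.2 y = -8029.67
16.2 x − 188.2 y = -6680.05
Solving: x ≈ 17.500, y ≈ 37.001 km (keep extra digits for the depth step; rounded: 17.5, 37.0).
Then from the P sphere: z² = 85.61² − (x + 53.8)² − (y − 72.3)² with x = 17.500, y = 37.001, so z ≈ 31.613 ≈ 31.6 km.
Check against S (with the unrounded solution): distance 66.80 ≈ 66.79 km. ✓

(17.5, 37.0, 31.6)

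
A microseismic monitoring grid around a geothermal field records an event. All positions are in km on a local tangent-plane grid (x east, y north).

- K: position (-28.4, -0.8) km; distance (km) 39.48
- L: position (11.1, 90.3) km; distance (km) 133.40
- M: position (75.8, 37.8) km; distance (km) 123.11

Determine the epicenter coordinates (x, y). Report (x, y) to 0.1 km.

-20.1 km east, -39.4 km north

Circle about each station: (x + 28.4)² + (y + 0.8)² = 39.48²; (x − 11.1)² + (y − 90.3)² = 133.40²; (x − 75.8)² + (y − 37.8)² = 123.11².
Subtracting the K equation from the L and M equations removes the quadratic terms:
79.0 x + 182.2 y = -8766.79
208.4 x + 77.2 y = -7230.12
Solving the 2×2 system: x ≈ -20.1, y ≈ -39.4 km.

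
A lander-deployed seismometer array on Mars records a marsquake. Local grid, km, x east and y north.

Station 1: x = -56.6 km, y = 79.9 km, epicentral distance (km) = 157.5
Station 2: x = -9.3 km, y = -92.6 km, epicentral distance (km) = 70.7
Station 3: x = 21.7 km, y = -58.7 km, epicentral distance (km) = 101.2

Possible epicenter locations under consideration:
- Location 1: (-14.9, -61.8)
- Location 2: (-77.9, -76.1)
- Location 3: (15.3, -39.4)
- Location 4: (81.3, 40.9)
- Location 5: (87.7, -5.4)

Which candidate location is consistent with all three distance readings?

Location 2

For each candidate, compare |candidate − station| to the reported distance:
Location 1: residuals Station 1 9.8, Station 2 39.4, Station 3 64.5 → max 64.5 km
Location 2: residuals Station 1 0.1, Station 2 0.1, Station 3 0.1 → max 0.1 km
Location 3: residuals Station 1 18.2, Station 2 12.1, Station 3 80.9 → max 80.9 km
Location 4: residuals Station 1 14.2, Station 2 90.6, Station 3 14.9 → max 90.6 km
Location 5: residuals Station 1 10.1, Station 2 59.7, Station 3 16.4 → max 59.7 km
Only Location 2 has all residuals ≈ 0.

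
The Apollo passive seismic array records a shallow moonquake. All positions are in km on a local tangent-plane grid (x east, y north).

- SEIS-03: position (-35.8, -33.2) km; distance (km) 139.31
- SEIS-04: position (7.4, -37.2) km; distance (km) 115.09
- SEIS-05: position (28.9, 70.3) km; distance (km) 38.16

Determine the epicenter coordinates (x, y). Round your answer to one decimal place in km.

66.1 km east, 61.8 km north

Circle about each station: (x + 35.8)² + (y + 33.2)² = 139.31²; (x − 7.4)² + (y + 37.2)² = 115.09²; (x − 28.9)² + (y − 70.3)² = 38.16².
Subtracting the SEIS-03 equation from the SEIS-04 and SEIS-05 equations removes the quadratic terms:
86.4 x − 8.0 y = 5216.29
129.4 x + 207.0 y = 21344.51
Solving the 2×2 system: x ≈ 66.1, y ≈ 61.8 km.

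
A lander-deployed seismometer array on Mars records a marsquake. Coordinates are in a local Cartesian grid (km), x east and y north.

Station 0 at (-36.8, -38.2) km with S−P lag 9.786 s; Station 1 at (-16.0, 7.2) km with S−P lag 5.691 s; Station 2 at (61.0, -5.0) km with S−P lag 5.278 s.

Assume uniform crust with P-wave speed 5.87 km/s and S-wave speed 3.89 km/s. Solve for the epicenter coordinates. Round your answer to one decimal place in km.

Distance from S−P lag: d = Δt · v_P v_S / (v_P − v_S) = Δt · (5.87·3.89)/(5.87−3.89) ≈ 11.5325·Δt.
So d_Station 0 = 112.86, d_Station 1 = 65.63, d_Station 2 = 60.87 km.
Circle about each station: (x + 36.8)² + (y + 38.2)² = 112.86²; (x + 16.0)² + (y − 7.2)² = 65.63²; (x − 61.0)² + (y + 5.0)² = 60.87².
Subtracting the Station 0 equation from the Station 1 and Station 2 equations removes the quadratic terms:
41.6 x + 90.8 y = 5924.44
195.6 x + 66.4 y = 9964.74
Solving the 2×2 system: x ≈ 34.1, y ≈ 49.6 km.

34.1 km east, 49.6 km north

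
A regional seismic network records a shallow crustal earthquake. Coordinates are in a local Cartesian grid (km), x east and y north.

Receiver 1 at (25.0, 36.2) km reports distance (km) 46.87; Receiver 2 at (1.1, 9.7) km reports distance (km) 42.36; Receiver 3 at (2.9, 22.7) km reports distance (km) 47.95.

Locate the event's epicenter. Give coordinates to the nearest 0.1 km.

39.4 km east, -8.4 km north

Circle about each station: (x − 25.0)² + (y − 36.2)² = 46.87²; (x − 1.1)² + (y − 9.7)² = 42.36²; (x − 2.9)² + (y − 22.7)² = 47.95².
Subtracting pairs of circle equations eliminates x²+y² and gives linear equations (the radical axes):
-47.8 x − 53.0 y = -1437.71
-44.2 x − 27.0 y = -1514.15
Solving the 2×2 system: x ≈ 39.4, y ≈ -8.4 km.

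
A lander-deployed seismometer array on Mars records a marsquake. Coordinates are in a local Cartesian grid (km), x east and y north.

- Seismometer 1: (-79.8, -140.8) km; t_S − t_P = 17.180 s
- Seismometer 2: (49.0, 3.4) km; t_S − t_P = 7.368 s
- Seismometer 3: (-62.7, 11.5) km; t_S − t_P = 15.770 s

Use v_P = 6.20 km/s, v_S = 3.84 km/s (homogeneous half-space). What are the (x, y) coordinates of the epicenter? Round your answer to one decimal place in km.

x ≈ 76.4 km, y ≈ -65.7 km

Distance from S−P lag: d = Δt · v_P v_S / (v_P − v_S) = Δt · (6.20·3.84)/(6.20−3.84) ≈ 10.0881·Δt.
So d_Seismometer 1 = 173.31, d_Seismometer 2 = 74.33, d_Seismometer 3 = 159.09 km.
Circle about each station: (x + 79.8)² + (y + 140.8)² = 173.31²; (x − 49.0)² + (y − 3.4)² = 74.33²; (x + 62.7)² + (y − 11.5)² = 159.09².
Subtracting the Seismometer 1 equation from the Seismometer 2 and Seismometer 3 equations removes the quadratic terms:
257.6 x + 288.4 y = 731.29
34.2 x + 304.6 y = -17402.41
Solving the 2×2 system: x ≈ 76.4, y ≈ -65.7 km.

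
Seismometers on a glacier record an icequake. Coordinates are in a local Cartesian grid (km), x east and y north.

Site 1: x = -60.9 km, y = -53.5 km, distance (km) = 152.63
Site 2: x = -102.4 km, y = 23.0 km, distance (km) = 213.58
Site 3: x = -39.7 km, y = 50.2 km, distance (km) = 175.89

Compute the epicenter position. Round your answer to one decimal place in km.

(91.1, -67.4)

Circle about each station: (x + 60.9)² + (y + 53.5)² = 152.63²; (x + 102.4)² + (y − 23.0)² = 213.58²; (x + 39.7)² + (y − 50.2)² = 175.89².
Subtracting pairs of circle equations eliminates x²+y² and gives linear equations (the radical axes):
-83.0 x + 153.0 y = -17876.80
42.4 x + 207.4 y = -10116.31
Solving the 2×2 system: x ≈ 91.1, y ≈ -67.4 km.
Check against Site 1 (with the unrounded x, y): √((x + 60.9)²+(y + 53.5)²) = 152.66 ≈ 152.63 km. ✓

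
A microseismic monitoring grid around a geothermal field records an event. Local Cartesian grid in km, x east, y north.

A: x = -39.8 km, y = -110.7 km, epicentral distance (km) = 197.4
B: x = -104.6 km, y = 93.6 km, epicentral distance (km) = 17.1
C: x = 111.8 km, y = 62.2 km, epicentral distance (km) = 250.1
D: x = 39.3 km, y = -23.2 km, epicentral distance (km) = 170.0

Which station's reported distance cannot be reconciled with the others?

C

Solve using three stations at a time. Using A, B, D (subtract circle equations pairwise → linear system) gives (x, y) ≈ (-97.2, 78.2).
Distances from that point to each station vs reported:
  A: calculated 197.4 vs reported 197.4 → residual 0.0 km
  B: calculated 17.1 vs reported 17.1 → residual 0.0 km
  C: calculated 209.6 vs reported 250.1 → residual 40.5 km
  D: calculated 170.0 vs reported 170.0 → residual 0.0 km
A, B, D are mutually consistent (residuals ≈ 0); C is off by 40.5 km.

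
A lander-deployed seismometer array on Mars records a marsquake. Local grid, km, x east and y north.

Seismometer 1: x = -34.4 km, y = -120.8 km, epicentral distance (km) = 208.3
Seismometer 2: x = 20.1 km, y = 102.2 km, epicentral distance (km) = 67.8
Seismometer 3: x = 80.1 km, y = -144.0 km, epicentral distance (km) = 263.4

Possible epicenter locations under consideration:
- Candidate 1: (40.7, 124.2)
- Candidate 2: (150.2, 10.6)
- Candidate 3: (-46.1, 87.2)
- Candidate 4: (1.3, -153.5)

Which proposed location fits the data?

For each candidate, compare |candidate − station| to the reported distance:
Candidate 1: residuals Seismometer 1 48.0, Seismometer 2 37.7, Seismometer 3 7.7 → max 48.0 km
Candidate 2: residuals Seismometer 1 18.3, Seismometer 2 91.3, Seismometer 3 93.6 → max 93.6 km
Candidate 3: residuals Seismometer 1 0.0, Seismometer 2 0.1, Seismometer 3 0.0 → max 0.1 km
Candidate 4: residuals Seismometer 1 159.9, Seismometer 2 188.6, Seismometer 3 184.0 → max 188.6 km
Only Candidate 3 has all residuals ≈ 0.

Candidate 3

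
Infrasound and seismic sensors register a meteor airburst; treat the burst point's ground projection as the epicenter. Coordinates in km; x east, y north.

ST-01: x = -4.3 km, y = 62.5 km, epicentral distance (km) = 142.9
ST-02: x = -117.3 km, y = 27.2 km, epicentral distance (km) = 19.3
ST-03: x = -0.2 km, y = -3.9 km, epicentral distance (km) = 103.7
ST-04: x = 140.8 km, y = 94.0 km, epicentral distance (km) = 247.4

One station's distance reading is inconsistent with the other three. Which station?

ST-01

Solve using three stations at a time. Using ST-02, ST-03, ST-04 (subtract circle equations pairwise → linear system) gives (x, y) ≈ (-98.2, 30.0).
Distances from that point to each station vs reported:
  ST-01: calculated 99.3 vs reported 142.9 → residual 43.6 km
  ST-02: calculated 19.3 vs reported 19.3 → residual 0.0 km
  ST-03: calculated 103.7 vs reported 103.7 → residual 0.0 km
  ST-04: calculated 247.4 vs reported 247.4 → residual 0.0 km
ST-02, ST-03, ST-04 are mutually consistent (residuals ≈ 0); ST-01 is off by 43.6 km.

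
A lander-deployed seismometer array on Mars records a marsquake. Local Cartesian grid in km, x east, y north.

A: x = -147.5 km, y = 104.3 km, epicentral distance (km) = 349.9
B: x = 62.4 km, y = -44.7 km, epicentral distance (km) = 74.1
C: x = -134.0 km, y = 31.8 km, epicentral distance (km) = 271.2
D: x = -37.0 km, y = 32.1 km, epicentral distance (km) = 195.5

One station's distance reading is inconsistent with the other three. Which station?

A

Solve using three stations at a time. Using B, C, D (subtract circle equations pairwise → linear system) gives (x, y) ≈ (97.0, -110.2).
Distances from that point to each station vs reported:
  A: calculated 325.3 vs reported 349.9 → residual 24.6 km
  B: calculated 74.1 vs reported 74.1 → residual 0.0 km
  C: calculated 271.2 vs reported 271.2 → residual 0.0 km
  D: calculated 195.5 vs reported 195.5 → residual 0.0 km
B, C, D are mutually consistent (residuals ≈ 0); A is off by 24.6 km.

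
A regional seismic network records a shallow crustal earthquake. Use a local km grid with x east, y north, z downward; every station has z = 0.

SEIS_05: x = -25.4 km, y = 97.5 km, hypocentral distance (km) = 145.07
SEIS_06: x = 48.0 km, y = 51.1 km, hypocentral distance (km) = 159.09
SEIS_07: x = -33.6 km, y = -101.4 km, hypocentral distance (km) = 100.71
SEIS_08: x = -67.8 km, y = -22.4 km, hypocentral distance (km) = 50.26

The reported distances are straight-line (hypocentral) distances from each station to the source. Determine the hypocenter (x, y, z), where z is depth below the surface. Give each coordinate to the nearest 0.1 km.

Each station gives a sphere (x−x_i)² + (y−y_i)² + z² = d_i² (stations at z=0).
Subtracting the SEIS_05 sphere from SEIS_06 and SEIS_07: z² cancels, leaving linear equations in x and y:
146.8 x − 92.8 y = -9500.52
-16.4 x − 397.8 y = 12162.31
Solving: x ≈ -81.910, y ≈ -27.197 km (keep extra digits for the depth step; rounded: -81.9, -27.2).
Then from the SEIS_05 sphere: z² = 145.07² − (x + 25.4)² − (y − 97.5)² with x = -81.910, y = -27.197, so z ≈ 47.985 ≈ 48.0 km.
Check against SEIS_08 (with the unrounded solution): distance 50.25 ≈ 50.26 km. ✓

(-81.9, -27.2, 48.0)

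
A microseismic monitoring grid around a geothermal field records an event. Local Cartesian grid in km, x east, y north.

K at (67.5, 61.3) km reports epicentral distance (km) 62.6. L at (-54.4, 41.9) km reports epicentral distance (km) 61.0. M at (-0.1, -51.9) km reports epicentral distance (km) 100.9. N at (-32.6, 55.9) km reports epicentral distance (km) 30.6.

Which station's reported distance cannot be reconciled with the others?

Solve using three stations at a time. Using K, L, M (subtract circle equations pairwise → linear system) gives (x, y) ≈ (6.2, 48.8).
Distances from that point to each station vs reported:
  K: calculated 62.6 vs reported 62.6 → residual 0.0 km
  L: calculated 61.0 vs reported 61.0 → residual 0.0 km
  M: calculated 100.9 vs reported 100.9 → residual 0.0 km
  N: calculated 39.4 vs reported 30.6 → residual 8.8 km
K, L, M are mutually consistent (residuals ≈ 0); N is off by 8.8 km.

N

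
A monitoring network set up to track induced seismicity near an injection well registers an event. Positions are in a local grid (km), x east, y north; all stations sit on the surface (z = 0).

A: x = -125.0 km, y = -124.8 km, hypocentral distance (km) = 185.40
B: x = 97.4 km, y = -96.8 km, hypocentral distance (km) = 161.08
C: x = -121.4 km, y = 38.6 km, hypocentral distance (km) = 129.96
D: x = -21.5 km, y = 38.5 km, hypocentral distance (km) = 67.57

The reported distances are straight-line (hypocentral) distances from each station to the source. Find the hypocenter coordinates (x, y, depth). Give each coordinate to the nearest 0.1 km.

Each station gives a sphere (x−x_i)² + (y−y_i)² + z² = d_i² (stations at z=0).
Subtracting the A sphere from B and C: z² cancels, leaving linear equations in x and y:
444.8 x + 56.0 y = -3916.65
7.2 x + 326.8 y = 2511.44
Solving: x ≈ -9.800, y ≈ 7.901 km (keep extra digits for the depth step; rounded: -9.8, 7.9).
Then from the A sphere: z² = 185.40² − (x + 125.0)² − (y + 124.8)² with x = -9.800, y = 7.901, so z ≈ 59.098 ≈ 59.1 km.

x ≈ -9.8 km, y ≈ 7.9 km, depth ≈ 59.1 km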